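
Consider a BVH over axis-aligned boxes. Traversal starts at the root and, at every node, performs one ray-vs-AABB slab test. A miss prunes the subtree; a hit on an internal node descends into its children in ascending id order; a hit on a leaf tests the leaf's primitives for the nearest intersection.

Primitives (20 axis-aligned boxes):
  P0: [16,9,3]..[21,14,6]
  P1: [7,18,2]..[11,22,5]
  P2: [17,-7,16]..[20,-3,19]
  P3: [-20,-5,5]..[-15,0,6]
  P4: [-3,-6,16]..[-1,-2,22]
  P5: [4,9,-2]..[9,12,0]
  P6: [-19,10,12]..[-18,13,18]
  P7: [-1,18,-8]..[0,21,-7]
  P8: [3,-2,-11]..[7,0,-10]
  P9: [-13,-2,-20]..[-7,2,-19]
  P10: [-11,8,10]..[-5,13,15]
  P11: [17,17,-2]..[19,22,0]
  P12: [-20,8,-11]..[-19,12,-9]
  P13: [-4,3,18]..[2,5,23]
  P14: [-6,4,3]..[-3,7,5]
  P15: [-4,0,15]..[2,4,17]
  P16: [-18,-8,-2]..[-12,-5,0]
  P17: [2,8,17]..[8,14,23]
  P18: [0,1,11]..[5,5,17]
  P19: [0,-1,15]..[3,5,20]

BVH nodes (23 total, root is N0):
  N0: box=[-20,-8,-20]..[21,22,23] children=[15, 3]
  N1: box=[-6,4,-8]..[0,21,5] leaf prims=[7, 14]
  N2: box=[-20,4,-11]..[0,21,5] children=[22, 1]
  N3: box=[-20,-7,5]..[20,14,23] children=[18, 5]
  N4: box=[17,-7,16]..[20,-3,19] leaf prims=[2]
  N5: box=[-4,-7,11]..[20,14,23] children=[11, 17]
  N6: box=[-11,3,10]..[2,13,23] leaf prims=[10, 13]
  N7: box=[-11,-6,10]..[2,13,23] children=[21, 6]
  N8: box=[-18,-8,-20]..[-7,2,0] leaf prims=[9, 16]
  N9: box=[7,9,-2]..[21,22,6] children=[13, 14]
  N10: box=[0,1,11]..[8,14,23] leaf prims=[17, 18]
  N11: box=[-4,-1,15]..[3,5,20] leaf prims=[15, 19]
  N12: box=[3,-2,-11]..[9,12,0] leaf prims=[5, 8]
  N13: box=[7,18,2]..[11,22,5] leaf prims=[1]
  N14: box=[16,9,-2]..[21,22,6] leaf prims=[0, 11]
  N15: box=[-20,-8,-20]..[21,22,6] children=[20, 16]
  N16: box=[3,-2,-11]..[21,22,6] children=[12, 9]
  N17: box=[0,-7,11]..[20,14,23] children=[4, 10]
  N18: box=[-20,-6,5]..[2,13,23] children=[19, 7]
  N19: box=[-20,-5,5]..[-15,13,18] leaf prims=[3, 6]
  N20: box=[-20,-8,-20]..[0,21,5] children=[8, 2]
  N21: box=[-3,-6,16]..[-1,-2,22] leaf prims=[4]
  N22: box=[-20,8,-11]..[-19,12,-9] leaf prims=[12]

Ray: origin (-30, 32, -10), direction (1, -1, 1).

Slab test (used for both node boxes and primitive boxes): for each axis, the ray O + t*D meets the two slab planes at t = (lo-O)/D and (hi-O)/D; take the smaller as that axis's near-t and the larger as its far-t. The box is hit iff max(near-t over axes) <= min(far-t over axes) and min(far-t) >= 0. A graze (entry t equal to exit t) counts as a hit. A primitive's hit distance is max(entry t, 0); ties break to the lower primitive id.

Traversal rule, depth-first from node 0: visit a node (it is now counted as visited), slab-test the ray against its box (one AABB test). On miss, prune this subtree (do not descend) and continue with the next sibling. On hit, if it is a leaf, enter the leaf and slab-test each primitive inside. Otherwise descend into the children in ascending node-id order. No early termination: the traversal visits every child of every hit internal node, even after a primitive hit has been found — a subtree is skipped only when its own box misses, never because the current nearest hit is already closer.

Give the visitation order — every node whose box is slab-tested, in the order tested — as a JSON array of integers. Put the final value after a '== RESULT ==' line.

Walk:
N0 x:[10,51] y:[10,40] z:[-10,33] -> hit [10,33], descend [3, 15]
  N3 x:[10,50] y:[18,39] z:[15,33] -> hit [18,33], descend [5, 18]
    N5 x:[26,50] y:[18,39] z:[21,33] -> hit [26,33], descend [11, 17]
      N11 x:[26,33] y:[27,33] z:[25,30] -> hit [27,30] leaf, test {P15(miss), P19@t=30}
      N17 x:[30,50] y:[18,39] z:[21,33] -> hit [30,33], descend [4, 10]
        N4 x:[47,50] y:[35,39] z:[26,29] -> miss, prune
        N10 x:[30,38] y:[18,31] z:[21,33] -> hit [30,31] leaf, test {P17(miss), P18(miss)}
    N18 x:[10,32] y:[19,38] z:[15,33] -> hit [19,32], descend [7, 19]
      N7 x:[19,32] y:[19,38] z:[20,33] -> hit [20,32], descend [6, 21]
        N6 x:[19,32] y:[19,29] z:[20,33] -> hit [20,29] leaf, test {P10@t=20, P13@t=28}
        N21 x:[27,29] y:[34,38] z:[26,32] -> miss, prune
      N19 x:[10,15] y:[19,37] z:[15,28] -> miss, prune
  N15 x:[10,51] y:[10,40] z:[-10,16] -> hit [10,16], descend [16, 20]
    N16 x:[33,51] y:[10,34] z:[-1,16] -> miss, prune
    N20 x:[10,30] y:[11,40] z:[-10,15] -> hit [11,15], descend [2, 8]
      N2 x:[10,30] y:[11,28] z:[-1,15] -> hit [11,15], descend [1, 22]
        N1 x:[24,30] y:[11,28] z:[2,15] -> miss, prune
        N22 x:[10,11] y:[20,24] z:[-1,1] -> miss, prune
      N8 x:[12,23] y:[30,40] z:[-10,10] -> miss, prune

order=[0, 3, 5, 11, 17, 4, 10, 18, 7, 6, 21, 19, 15, 16, 20, 2, 1, 22, 8]  |boxes|=19  |leaves|=3  hit=P10

== RESULT ==
[0, 3, 5, 11, 17, 4, 10, 18, 7, 6, 21, 19, 15, 16, 20, 2, 1, 22, 8]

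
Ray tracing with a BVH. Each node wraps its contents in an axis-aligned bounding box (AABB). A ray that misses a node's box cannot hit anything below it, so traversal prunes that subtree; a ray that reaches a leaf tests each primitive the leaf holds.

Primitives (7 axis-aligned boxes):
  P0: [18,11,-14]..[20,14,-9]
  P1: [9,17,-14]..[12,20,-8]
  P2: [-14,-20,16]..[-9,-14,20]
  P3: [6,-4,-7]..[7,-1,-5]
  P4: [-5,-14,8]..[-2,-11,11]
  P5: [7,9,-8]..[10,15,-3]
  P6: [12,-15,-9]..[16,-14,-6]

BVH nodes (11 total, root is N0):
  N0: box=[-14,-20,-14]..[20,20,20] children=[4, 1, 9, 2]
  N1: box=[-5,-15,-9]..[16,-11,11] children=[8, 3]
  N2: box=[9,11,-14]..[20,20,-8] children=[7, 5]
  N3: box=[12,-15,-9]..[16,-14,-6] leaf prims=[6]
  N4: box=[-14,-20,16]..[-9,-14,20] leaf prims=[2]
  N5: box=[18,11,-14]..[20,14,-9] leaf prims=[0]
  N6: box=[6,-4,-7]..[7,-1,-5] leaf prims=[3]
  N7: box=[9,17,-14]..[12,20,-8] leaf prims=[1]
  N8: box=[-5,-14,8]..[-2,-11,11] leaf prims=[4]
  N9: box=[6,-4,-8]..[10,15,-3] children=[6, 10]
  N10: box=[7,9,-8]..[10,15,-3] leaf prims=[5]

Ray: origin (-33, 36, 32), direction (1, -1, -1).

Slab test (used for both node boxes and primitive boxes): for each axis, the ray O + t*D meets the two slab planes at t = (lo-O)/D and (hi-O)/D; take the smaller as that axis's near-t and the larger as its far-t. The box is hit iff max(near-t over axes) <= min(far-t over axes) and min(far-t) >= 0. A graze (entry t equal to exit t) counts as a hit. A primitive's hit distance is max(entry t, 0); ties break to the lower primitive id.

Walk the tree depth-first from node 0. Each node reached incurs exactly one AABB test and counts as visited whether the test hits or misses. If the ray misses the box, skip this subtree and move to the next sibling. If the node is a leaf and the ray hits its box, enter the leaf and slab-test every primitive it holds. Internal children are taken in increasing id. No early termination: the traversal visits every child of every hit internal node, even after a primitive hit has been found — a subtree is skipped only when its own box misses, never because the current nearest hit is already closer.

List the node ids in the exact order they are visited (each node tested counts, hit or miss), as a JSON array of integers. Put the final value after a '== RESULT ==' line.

Trace the traversal:
N0 x:[19,53] y:[16,56] z:[12,46] -> hit [19,46], descend [1, 2, 4, 9]
  N1 x:[28,49] y:[47,51] z:[21,41] -> miss, prune
  N2 x:[42,53] y:[16,25] z:[40,46] -> miss, prune
  N4 x:[19,24] y:[50,56] z:[12,16] -> miss, prune
  N9 x:[39,43] y:[21,40] z:[35,40] -> hit [39,40], descend [6, 10]
    N6 x:[39,40] y:[37,40] z:[37,39] -> hit [39,39] leaf, test {P3@t=39}
    N10 x:[40,43] y:[21,27] z:[35,40] -> miss, prune

Summary -> nodes [0, 1, 2, 4, 9, 6, 10]; box-tests=7; leaf-entries=1; first=P3

== RESULT ==
[0, 1, 2, 4, 9, 6, 10]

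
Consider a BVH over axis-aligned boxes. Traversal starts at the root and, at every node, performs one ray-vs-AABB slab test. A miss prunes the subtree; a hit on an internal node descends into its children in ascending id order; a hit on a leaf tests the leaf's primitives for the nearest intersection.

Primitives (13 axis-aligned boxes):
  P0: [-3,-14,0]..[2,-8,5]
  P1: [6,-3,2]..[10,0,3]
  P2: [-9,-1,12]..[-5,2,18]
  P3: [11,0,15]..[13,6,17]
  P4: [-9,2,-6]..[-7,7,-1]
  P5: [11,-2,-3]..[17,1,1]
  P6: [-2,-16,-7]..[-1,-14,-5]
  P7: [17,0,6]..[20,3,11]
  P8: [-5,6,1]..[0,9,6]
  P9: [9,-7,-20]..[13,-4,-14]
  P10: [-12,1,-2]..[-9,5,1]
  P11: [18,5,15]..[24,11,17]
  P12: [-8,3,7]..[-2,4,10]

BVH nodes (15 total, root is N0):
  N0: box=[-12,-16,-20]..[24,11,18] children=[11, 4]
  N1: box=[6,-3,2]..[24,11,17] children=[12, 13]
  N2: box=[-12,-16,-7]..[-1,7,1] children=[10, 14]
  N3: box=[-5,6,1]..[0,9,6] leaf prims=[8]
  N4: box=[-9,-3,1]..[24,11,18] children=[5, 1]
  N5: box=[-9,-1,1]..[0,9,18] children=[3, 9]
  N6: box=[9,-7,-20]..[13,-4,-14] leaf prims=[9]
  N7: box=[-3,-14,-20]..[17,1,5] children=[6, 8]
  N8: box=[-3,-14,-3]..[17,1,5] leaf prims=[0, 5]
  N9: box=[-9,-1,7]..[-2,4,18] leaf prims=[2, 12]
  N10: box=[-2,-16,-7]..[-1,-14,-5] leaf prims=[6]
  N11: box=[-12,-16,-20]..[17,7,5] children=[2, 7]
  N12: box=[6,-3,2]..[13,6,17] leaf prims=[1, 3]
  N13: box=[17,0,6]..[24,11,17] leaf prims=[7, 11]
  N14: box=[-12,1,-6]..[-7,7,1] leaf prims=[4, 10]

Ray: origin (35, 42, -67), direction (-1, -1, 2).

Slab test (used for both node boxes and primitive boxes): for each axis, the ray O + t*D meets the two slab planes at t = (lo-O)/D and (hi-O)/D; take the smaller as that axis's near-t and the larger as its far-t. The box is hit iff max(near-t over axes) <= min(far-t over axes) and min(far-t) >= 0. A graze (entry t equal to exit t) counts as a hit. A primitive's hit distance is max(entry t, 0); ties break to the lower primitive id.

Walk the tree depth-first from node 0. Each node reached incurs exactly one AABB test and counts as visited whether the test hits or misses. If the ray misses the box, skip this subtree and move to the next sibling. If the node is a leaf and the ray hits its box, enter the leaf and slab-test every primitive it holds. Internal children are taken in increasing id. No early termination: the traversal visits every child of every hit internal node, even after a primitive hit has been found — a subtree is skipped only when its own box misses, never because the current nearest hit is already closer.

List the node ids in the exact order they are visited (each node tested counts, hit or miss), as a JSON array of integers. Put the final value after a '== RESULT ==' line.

Walk:
N0 x:[11,47] y:[31,58] z:[47/2,85/2] -> hit [31,85/2], descend [4, 11]
  N4 x:[11,44] y:[31,45] z:[34,85/2] -> hit [34,85/2], descend [1, 5]
    N1 x:[11,29] y:[31,45] z:[69/2,42] -> miss, prune
    N5 x:[35,44] y:[33,43] z:[34,85/2] -> hit [35,85/2], descend [3, 9]
      N3 x:[35,40] y:[33,36] z:[34,73/2] -> hit [35,36] leaf, test {P8@t=35}
      N9 x:[37,44] y:[38,43] z:[37,85/2] -> hit [38,85/2] leaf, test {P2@t=40, P12@t=38}
  N11 x:[18,47] y:[35,58] z:[47/2,36] -> hit [35,36], descend [2, 7]
    N2 x:[36,47] y:[35,58] z:[30,34] -> miss, prune
    N7 x:[18,38] y:[41,56] z:[47/2,36] -> miss, prune

order=[0, 4, 1, 5, 3, 9, 11, 2, 7]  |boxes|=9  |leaves|=2  hit=P8

== RESULT ==
[0, 4, 1, 5, 3, 9, 11, 2, 7]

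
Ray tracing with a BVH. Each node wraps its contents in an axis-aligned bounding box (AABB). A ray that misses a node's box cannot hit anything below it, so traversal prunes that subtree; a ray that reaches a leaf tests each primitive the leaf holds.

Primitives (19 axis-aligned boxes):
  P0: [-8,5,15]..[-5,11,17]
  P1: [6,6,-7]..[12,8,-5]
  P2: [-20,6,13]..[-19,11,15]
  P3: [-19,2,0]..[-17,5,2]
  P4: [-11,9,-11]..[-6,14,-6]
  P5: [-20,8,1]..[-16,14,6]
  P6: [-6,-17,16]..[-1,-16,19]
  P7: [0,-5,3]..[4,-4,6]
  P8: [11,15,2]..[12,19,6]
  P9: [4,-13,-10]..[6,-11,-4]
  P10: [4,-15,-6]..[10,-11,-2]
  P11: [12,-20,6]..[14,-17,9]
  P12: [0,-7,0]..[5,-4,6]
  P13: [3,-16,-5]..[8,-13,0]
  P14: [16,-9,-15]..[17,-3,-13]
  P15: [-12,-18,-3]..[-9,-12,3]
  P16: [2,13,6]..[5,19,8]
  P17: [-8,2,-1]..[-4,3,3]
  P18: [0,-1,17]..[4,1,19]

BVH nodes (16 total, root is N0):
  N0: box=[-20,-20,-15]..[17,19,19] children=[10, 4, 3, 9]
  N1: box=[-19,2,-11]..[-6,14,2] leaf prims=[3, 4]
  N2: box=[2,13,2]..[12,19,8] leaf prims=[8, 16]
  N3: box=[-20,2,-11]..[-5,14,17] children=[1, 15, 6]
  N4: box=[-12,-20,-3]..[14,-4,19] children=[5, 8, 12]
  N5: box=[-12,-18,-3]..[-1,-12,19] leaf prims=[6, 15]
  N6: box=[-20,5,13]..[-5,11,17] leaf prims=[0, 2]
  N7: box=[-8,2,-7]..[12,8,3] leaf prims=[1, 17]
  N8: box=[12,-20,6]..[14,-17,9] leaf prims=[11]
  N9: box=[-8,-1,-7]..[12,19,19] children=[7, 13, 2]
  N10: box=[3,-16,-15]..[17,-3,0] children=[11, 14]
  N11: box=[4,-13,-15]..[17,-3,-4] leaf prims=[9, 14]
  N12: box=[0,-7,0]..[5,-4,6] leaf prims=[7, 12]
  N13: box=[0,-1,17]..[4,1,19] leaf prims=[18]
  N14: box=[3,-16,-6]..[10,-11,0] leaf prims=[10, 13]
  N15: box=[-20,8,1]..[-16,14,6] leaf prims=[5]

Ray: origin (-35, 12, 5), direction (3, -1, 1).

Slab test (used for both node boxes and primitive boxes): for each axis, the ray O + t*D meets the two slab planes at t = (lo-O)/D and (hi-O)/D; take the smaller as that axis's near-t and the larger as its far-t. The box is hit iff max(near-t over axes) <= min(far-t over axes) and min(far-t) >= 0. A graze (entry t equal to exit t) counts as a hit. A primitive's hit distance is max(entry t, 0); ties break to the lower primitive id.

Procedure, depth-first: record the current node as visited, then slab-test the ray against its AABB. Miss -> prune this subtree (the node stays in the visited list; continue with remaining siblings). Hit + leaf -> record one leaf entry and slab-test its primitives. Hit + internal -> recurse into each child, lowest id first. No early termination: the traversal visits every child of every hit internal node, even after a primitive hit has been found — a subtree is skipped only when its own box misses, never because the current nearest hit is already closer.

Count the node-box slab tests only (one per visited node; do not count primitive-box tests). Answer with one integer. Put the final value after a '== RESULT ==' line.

Traverse from the root:
N0 x:[5,52/3] y:[-7,32] z:[-20,14] -> hit [5,14], descend [3, 4, 9, 10]
  N3 x:[5,10] y:[-2,10] z:[-16,12] -> hit [5,10], descend [1, 6, 15]
    N1 x:[16/3,29/3] y:[-2,10] z:[-16,-3] -> miss, prune
    N6 x:[5,10] y:[1,7] z:[8,12] -> miss, prune
    N15 x:[5,19/3] y:[-2,4] z:[-4,1] -> miss, prune
  N4 x:[23/3,49/3] y:[16,32] z:[-8,14] -> miss, prune
  N9 x:[9,47/3] y:[-7,13] z:[-12,14] -> hit [9,13], descend [2, 7, 13]
    N2 x:[37/3,47/3] y:[-7,-1] z:[-3,3] -> miss, prune
    N7 x:[9,47/3] y:[4,10] z:[-12,-2] -> miss, prune
    N13 x:[35/3,13] y:[11,13] z:[12,14] -> hit [12,13] leaf, test {P18@t=12}
  N10 x:[38/3,52/3] y:[15,28] z:[-20,-5] -> miss, prune

order=[0, 3, 1, 6, 15, 4, 9, 2, 7, 13, 10]  |boxes|=11  |leaves|=1  hit=P18

== RESULT ==
11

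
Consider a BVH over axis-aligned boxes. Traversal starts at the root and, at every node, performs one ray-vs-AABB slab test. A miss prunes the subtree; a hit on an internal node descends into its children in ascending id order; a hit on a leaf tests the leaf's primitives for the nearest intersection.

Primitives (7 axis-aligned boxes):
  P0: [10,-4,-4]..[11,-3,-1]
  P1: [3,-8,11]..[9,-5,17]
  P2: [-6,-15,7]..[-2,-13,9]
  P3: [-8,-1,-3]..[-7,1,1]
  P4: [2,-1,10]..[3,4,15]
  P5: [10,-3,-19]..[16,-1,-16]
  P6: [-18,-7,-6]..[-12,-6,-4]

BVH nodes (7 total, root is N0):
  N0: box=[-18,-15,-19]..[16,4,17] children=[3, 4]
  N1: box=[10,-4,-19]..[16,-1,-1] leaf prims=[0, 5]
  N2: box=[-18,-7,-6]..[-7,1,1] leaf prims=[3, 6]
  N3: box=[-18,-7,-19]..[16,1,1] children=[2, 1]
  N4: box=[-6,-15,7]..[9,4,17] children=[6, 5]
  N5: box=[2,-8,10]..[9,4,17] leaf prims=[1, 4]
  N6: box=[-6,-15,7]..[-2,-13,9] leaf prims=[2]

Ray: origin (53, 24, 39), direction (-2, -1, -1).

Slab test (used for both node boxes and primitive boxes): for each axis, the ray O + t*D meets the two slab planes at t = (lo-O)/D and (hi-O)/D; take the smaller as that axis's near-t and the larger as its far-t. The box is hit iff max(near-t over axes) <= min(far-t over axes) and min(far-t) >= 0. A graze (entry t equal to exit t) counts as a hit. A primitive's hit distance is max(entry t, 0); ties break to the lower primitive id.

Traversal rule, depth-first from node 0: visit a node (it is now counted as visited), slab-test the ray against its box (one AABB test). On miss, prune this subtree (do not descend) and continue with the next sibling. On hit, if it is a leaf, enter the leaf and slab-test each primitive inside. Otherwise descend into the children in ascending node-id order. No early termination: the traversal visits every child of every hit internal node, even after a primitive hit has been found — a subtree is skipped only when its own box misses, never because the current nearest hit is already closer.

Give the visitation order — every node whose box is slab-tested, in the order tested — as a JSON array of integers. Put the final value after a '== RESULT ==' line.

Traverse from the root:
N0 x:[37/2,71/2] y:[20,39] z:[22,58] -> hit [22,71/2], descend [3, 4]
  N3 x:[37/2,71/2] y:[23,31] z:[38,58] -> miss, prune
  N4 x:[22,59/2] y:[20,39] z:[22,32] -> hit [22,59/2], descend [5, 6]
    N5 x:[22,51/2] y:[20,32] z:[22,29] -> hit [22,51/2] leaf, test {P1(miss), P4@t=25}
    N6 x:[55/2,59/2] y:[37,39] z:[30,32] -> miss, prune

order=[0, 3, 4, 5, 6]  |boxes|=5  |leaves|=1  hit=P4

== RESULT ==
[0, 3, 4, 5, 6]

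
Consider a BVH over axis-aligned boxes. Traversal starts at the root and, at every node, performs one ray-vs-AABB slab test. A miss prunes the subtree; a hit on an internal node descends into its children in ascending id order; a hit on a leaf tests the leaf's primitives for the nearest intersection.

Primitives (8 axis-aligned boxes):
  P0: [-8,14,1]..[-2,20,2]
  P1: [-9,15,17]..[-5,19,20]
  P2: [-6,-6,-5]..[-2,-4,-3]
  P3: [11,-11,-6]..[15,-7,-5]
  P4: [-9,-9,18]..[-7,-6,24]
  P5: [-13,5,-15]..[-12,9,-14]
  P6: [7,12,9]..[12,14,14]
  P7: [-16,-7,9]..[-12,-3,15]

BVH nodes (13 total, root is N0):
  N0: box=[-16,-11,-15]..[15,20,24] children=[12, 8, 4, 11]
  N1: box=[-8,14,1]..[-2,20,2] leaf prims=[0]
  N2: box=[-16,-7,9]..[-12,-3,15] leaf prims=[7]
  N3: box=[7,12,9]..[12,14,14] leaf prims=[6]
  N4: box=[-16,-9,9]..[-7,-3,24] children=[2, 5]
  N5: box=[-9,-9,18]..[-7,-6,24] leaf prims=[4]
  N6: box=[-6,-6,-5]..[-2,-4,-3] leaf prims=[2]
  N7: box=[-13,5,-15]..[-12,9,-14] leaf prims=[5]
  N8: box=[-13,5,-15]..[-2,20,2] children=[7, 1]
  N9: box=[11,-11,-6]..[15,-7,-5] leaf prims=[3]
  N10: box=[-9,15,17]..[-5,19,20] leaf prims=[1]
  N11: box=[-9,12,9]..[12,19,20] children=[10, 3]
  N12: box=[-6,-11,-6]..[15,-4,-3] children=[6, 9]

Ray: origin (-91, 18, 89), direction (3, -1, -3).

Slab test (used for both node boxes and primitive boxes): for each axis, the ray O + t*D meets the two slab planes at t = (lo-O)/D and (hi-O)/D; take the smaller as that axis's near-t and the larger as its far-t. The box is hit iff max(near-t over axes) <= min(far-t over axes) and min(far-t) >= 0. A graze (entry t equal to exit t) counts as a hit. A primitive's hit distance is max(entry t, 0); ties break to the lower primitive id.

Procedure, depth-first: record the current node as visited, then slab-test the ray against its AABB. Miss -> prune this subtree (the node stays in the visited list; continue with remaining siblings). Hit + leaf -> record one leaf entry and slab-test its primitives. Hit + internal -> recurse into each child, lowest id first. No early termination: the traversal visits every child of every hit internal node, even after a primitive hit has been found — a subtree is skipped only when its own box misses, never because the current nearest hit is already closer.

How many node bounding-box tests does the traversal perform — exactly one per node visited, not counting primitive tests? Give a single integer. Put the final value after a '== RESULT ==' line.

Traverse from the root:
N0 x:[25,106/3] y:[-2,29] z:[65/3,104/3] -> hit [25,29], descend [4, 8, 11, 12]
  N4 x:[25,28] y:[21,27] z:[65/3,80/3] -> hit [25,80/3], descend [2, 5]
    N2 x:[25,79/3] y:[21,25] z:[74/3,80/3] -> hit [25,25] leaf, test {P7@t=25}
    N5 x:[82/3,28] y:[24,27] z:[65/3,71/3] -> miss, prune
  N8 x:[26,89/3] y:[-2,13] z:[29,104/3] -> miss, prune
  N11 x:[82/3,103/3] y:[-1,6] z:[23,80/3] -> miss, prune
  N12 x:[85/3,106/3] y:[22,29] z:[92/3,95/3] -> miss, prune

order=[0, 4, 2, 5, 8, 11, 12]  |boxes|=7  |leaves|=1  hit=P7

== RESULT ==
7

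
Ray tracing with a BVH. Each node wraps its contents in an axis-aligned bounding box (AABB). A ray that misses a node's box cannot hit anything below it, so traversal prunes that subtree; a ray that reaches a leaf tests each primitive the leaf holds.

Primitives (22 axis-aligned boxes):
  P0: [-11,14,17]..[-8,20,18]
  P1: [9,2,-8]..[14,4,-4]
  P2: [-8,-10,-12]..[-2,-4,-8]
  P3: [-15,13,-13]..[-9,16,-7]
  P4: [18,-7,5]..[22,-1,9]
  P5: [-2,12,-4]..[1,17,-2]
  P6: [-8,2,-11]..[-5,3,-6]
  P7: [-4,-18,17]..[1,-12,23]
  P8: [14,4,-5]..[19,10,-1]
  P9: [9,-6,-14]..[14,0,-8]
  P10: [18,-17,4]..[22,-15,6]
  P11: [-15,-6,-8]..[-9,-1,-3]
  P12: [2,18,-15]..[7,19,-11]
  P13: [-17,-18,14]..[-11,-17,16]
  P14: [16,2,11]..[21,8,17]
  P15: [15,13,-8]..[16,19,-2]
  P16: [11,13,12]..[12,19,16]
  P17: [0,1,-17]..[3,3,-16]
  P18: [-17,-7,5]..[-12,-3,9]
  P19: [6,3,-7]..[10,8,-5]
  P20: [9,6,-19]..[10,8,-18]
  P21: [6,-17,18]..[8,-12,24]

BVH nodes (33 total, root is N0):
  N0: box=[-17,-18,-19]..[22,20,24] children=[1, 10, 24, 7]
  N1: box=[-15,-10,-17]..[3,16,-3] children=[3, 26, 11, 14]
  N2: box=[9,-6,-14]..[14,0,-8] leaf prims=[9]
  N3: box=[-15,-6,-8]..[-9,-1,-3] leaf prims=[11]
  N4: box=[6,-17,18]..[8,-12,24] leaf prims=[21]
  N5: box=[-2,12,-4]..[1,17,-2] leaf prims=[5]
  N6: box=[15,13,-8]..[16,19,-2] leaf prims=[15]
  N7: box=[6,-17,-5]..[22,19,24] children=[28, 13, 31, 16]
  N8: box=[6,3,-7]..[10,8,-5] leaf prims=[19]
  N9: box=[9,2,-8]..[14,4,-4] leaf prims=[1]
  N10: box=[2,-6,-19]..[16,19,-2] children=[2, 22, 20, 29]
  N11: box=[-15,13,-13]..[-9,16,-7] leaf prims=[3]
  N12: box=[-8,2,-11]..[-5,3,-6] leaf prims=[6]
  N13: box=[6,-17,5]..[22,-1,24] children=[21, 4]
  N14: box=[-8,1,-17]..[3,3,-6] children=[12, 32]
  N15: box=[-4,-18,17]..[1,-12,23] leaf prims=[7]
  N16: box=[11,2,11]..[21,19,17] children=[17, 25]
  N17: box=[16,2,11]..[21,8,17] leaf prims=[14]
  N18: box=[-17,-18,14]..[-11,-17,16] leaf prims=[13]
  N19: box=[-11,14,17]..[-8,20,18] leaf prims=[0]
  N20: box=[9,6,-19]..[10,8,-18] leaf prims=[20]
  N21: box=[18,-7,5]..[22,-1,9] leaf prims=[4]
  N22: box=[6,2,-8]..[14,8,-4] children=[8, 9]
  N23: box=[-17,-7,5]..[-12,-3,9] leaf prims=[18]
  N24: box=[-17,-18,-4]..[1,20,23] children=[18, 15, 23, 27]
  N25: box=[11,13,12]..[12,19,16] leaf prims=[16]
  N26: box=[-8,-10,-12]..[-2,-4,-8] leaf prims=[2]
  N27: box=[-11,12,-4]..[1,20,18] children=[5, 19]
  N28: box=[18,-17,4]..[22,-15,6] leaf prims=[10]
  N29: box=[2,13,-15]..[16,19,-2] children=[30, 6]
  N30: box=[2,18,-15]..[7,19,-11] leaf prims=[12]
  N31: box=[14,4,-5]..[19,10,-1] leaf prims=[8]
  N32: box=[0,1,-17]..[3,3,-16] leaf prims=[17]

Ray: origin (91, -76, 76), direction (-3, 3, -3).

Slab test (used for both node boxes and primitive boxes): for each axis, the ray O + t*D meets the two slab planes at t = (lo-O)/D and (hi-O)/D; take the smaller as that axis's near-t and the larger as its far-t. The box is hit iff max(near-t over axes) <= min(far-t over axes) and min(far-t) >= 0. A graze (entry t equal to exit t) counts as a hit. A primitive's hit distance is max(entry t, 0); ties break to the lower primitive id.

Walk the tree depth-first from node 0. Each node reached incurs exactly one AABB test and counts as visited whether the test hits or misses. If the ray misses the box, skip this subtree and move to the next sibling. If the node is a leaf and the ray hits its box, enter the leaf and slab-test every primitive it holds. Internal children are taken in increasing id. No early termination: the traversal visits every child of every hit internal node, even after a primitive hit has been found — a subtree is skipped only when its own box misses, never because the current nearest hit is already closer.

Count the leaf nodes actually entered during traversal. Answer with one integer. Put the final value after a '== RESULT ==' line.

Walk:
N0 x:[23,36] y:[58/3,32] z:[52/3,95/3] -> hit [23,95/3], descend [1, 7, 10, 24]
  N1 x:[88/3,106/3] y:[22,92/3] z:[79/3,31] -> hit [88/3,92/3], descend [3, 11, 14, 26]
    N3 x:[100/3,106/3] y:[70/3,25] z:[79/3,28] -> miss, prune
    N11 x:[100/3,106/3] y:[89/3,92/3] z:[83/3,89/3] -> miss, prune
    N14 x:[88/3,33] y:[77/3,79/3] z:[82/3,31] -> miss, prune
    N26 x:[31,33] y:[22,24] z:[28,88/3] -> miss, prune
  N7 x:[23,85/3] y:[59/3,95/3] z:[52/3,27] -> hit [23,27], descend [13, 16, 28, 31]
    N13 x:[23,85/3] y:[59/3,25] z:[52/3,71/3] -> hit [23,71/3], descend [4, 21]
      N4 x:[83/3,85/3] y:[59/3,64/3] z:[52/3,58/3] -> miss, prune
      N21 x:[23,73/3] y:[23,25] z:[67/3,71/3] -> hit [23,71/3] leaf, test {P4@t=23}
    N16 x:[70/3,80/3] y:[26,95/3] z:[59/3,65/3] -> miss, prune
    N28 x:[23,73/3] y:[59/3,61/3] z:[70/3,24] -> miss, prune
    N31 x:[24,77/3] y:[80/3,86/3] z:[77/3,27] -> miss, prune
  N10 x:[25,89/3] y:[70/3,95/3] z:[26,95/3] -> hit [26,89/3], descend [2, 20, 22, 29]
    N2 x:[77/3,82/3] y:[70/3,76/3] z:[28,30] -> miss, prune
    N20 x:[27,82/3] y:[82/3,28] z:[94/3,95/3] -> miss, prune
    N22 x:[77/3,85/3] y:[26,28] z:[80/3,28] -> hit [80/3,28], descend [8, 9]
      N8 x:[27,85/3] y:[79/3,28] z:[27,83/3] -> hit [27,83/3] leaf, test {P19@t=27}
      N9 x:[77/3,82/3] y:[26,80/3] z:[80/3,28] -> hit [80/3,80/3] leaf, test {P1@t=80/3}
    N29 x:[25,89/3] y:[89/3,95/3] z:[26,91/3] -> hit [89/3,89/3], descend [6, 30]
      N6 x:[25,76/3] y:[89/3,95/3] z:[26,28] -> miss, prune
      N30 x:[28,89/3] y:[94/3,95/3] z:[29,91/3] -> miss, prune
  N24 x:[30,36] y:[58/3,32] z:[53/3,80/3] -> miss, prune

Visited [0, 1, 3, 11, 14, 26, 7, 13, 4, 21, 16, 28, 31, 10, 2, 20, 22, 8, 9, 29, 6, 30, 24]. Tests: 23 box, 3 leaf. Nearest: P4.

== RESULT ==
3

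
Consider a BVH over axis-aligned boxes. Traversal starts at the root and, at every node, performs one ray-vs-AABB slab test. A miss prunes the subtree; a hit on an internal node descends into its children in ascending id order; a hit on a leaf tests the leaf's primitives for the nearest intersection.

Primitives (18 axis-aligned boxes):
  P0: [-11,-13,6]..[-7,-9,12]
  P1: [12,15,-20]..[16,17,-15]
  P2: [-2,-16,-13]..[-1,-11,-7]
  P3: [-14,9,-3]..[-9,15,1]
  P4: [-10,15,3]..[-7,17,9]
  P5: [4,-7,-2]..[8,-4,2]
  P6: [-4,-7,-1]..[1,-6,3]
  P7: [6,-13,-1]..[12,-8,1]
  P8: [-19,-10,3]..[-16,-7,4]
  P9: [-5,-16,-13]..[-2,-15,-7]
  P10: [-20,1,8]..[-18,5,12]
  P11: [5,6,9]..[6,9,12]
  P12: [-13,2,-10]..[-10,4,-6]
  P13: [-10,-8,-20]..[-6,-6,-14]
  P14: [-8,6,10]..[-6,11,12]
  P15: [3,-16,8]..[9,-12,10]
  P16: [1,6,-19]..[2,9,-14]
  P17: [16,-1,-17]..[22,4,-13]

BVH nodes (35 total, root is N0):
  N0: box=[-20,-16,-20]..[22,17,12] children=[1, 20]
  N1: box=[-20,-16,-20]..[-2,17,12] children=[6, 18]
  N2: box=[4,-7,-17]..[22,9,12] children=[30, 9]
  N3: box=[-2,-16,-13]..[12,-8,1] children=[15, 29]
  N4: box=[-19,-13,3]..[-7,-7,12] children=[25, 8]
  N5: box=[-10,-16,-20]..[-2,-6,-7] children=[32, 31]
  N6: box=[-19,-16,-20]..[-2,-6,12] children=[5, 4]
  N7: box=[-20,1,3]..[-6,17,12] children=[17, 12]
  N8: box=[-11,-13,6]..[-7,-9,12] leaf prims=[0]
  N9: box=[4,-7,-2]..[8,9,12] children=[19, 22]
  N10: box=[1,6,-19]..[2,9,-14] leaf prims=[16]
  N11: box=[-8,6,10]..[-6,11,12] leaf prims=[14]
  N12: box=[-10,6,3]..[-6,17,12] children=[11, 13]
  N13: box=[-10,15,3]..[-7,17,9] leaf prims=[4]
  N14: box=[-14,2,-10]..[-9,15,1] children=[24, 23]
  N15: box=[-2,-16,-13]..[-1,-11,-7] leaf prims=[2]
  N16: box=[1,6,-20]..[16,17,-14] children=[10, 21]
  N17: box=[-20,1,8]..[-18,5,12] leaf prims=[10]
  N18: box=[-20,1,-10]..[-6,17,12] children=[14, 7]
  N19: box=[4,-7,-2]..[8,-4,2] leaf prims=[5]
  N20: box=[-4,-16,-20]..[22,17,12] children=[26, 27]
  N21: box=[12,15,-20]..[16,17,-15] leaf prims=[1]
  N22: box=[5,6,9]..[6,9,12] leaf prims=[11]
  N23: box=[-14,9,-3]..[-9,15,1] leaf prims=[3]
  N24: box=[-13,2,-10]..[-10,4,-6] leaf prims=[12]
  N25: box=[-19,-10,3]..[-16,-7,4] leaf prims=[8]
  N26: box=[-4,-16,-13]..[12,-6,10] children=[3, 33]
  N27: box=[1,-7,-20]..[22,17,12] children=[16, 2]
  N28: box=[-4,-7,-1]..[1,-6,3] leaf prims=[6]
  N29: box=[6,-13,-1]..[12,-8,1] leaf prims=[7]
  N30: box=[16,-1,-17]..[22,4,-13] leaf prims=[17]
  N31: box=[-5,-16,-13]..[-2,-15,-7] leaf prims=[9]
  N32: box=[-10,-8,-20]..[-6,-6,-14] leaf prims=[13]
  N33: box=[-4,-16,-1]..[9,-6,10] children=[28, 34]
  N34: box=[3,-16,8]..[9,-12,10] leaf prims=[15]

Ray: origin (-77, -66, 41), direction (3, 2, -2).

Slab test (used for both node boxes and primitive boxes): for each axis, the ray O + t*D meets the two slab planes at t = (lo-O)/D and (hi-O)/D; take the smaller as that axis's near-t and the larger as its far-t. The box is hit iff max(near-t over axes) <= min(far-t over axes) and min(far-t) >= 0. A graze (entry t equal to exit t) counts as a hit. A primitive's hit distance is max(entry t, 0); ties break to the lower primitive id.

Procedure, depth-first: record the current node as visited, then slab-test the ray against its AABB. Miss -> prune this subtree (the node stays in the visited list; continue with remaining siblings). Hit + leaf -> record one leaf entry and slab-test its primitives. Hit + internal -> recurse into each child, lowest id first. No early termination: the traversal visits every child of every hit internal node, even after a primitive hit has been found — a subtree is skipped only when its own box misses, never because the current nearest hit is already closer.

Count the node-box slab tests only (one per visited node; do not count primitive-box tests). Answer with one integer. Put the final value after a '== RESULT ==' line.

Walk:
N0 x:[19,33] y:[25,83/2] z:[29/2,61/2] -> hit [25,61/2], descend [1, 20]
  N1 x:[19,25] y:[25,83/2] z:[29/2,61/2] -> hit [25,25], descend [6, 18]
    N6 x:[58/3,25] y:[25,30] z:[29/2,61/2] -> hit [25,25], descend [4, 5]
      N4 x:[58/3,70/3] y:[53/2,59/2] z:[29/2,19] -> miss, prune
      N5 x:[67/3,25] y:[25,30] z:[24,61/2] -> hit [25,25], descend [31, 32]
        N31 x:[24,25] y:[25,51/2] z:[24,27] -> hit [25,25] leaf, test {P9@t=25}
        N32 x:[67/3,71/3] y:[29,30] z:[55/2,61/2] -> miss, prune
    N18 x:[19,71/3] y:[67/2,83/2] z:[29/2,51/2] -> miss, prune
  N20 x:[73/3,33] y:[25,83/2] z:[29/2,61/2] -> hit [25,61/2], descend [26, 27]
    N26 x:[73/3,89/3] y:[25,30] z:[31/2,27] -> hit [25,27], descend [3, 33]
      N3 x:[25,89/3] y:[25,29] z:[20,27] -> hit [25,27], descend [15, 29]
        N15 x:[25,76/3] y:[25,55/2] z:[24,27] -> hit [25,76/3] leaf, test {P2@t=25}
        N29 x:[83/3,89/3] y:[53/2,29] z:[20,21] -> miss, prune
      N33 x:[73/3,86/3] y:[25,30] z:[31/2,21] -> miss, prune
    N27 x:[26,33] y:[59/2,83/2] z:[29/2,61/2] -> hit [59/2,61/2], descend [2, 16]
      N2 x:[27,33] y:[59/2,75/2] z:[29/2,29] -> miss, prune
      N16 x:[26,31] y:[36,83/2] z:[55/2,61/2] -> miss, prune

order=[0, 1, 6, 4, 5, 31, 32, 18, 20, 26, 3, 15, 29, 33, 27, 2, 16]  |boxes|=17  |leaves|=2  hit=P2

== RESULT ==
17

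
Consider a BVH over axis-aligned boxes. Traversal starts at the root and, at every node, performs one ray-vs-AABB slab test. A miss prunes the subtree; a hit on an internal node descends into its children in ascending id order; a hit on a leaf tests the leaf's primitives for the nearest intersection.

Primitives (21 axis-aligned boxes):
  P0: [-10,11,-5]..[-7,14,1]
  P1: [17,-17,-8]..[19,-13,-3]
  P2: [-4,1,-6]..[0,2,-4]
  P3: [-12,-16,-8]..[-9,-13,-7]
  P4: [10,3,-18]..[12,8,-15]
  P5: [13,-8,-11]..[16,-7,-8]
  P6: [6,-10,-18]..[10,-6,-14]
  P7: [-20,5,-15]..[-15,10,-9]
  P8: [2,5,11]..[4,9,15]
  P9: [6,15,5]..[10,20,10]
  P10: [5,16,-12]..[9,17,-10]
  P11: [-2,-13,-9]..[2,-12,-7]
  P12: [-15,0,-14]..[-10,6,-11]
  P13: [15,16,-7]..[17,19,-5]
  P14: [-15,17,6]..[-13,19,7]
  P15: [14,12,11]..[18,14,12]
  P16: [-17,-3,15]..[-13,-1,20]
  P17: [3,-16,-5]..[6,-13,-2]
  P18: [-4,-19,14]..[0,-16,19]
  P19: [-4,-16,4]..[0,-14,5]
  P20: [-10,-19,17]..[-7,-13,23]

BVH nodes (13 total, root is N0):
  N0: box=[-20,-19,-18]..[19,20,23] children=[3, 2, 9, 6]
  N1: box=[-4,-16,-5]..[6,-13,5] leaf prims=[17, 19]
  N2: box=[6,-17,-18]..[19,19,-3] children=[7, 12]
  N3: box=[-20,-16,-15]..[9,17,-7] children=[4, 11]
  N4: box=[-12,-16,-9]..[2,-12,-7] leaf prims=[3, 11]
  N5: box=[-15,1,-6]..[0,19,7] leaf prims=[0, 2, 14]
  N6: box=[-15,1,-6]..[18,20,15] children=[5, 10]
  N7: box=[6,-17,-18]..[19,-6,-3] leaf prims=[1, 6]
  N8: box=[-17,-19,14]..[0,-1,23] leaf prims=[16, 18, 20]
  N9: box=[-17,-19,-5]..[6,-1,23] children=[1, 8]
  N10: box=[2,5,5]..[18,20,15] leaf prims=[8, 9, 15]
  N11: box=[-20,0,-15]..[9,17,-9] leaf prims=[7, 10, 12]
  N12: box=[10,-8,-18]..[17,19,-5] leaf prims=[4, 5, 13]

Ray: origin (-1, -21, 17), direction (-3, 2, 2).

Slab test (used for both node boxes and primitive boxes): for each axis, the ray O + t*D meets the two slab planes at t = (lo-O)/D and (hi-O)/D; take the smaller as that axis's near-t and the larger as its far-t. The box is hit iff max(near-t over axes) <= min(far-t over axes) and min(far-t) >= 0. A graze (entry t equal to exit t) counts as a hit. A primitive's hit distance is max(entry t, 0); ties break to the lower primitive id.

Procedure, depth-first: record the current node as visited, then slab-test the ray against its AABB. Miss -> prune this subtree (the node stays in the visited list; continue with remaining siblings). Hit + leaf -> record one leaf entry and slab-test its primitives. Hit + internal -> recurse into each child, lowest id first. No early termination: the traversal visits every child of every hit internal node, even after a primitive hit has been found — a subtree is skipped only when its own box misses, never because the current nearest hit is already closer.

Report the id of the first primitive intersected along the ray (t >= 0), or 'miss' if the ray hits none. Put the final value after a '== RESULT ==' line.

Traverse from the root:
N0 x:[-20/3,19/3] y:[1,41/2] z:[-35/2,3] -> hit [1,3], descend [2, 3, 6, 9]
  N2 x:[-20/3,-7/3] y:[2,20] z:[-35/2,-10] -> miss, prune
  N3 x:[-10/3,19/3] y:[5/2,19] z:[-16,-12] -> miss, prune
  N6 x:[-19/3,14/3] y:[11,41/2] z:[-23/2,-1] -> miss, prune
  N9 x:[-7/3,16/3] y:[1,10] z:[-11,3] -> hit [1,3], descend [1, 8]
    N1 x:[-7/3,1] y:[5/2,4] z:[-11,-6] -> miss, prune
    N8 x:[-1/3,16/3] y:[1,10] z:[-3/2,3] -> hit [1,3] leaf, test {P16(miss), P18@t=1, P20@t=2}

Visited [0, 2, 3, 6, 9, 1, 8]. Tests: 7 box, 1 leaf. Nearest: P18.

== RESULT ==
18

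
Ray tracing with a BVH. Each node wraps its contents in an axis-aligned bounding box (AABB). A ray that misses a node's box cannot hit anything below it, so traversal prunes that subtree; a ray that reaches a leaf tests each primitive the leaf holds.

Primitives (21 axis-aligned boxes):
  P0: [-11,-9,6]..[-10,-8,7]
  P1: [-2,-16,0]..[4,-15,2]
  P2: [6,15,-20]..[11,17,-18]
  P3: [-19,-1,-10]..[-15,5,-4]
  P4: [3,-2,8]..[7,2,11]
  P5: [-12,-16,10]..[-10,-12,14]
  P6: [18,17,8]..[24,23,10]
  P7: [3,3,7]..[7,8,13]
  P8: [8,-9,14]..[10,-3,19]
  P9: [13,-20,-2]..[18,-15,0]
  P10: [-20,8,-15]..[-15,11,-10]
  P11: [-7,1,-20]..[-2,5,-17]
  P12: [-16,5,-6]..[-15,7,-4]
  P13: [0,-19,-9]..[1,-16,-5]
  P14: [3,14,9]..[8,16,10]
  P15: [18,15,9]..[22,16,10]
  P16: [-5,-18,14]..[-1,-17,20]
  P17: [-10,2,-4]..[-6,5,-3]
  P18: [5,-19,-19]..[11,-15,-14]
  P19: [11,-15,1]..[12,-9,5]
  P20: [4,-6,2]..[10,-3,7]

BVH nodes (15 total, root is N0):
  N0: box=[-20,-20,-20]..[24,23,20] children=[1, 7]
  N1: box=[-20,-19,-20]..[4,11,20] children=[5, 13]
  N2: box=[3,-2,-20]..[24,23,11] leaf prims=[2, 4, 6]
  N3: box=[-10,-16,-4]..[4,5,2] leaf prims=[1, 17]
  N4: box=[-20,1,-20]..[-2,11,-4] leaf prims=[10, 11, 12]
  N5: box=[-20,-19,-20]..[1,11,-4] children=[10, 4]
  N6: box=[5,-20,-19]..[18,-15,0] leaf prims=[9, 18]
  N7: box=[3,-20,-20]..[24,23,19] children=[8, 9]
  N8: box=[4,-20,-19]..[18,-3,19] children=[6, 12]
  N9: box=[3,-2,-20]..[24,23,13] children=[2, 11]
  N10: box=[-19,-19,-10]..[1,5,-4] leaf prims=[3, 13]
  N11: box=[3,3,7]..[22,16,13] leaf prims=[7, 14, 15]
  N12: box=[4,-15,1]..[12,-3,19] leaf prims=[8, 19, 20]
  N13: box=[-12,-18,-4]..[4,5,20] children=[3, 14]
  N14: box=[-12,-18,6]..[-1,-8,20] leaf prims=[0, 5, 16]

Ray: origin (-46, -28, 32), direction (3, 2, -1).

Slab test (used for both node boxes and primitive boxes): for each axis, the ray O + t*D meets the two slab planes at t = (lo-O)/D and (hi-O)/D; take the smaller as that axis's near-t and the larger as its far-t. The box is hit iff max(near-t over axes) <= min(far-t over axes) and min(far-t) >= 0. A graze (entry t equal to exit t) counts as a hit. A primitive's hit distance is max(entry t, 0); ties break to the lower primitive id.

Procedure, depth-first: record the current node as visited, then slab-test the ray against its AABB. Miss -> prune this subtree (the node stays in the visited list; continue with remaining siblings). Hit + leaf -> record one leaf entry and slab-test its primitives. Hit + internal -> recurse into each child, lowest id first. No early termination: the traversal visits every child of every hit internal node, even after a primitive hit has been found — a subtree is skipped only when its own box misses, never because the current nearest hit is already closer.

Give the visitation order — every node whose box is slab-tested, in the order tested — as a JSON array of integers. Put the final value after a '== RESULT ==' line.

Traverse from the root:
N0 x:[26/3,70/3] y:[4,51/2] z:[12,52] -> hit [12,70/3], descend [1, 7]
  N1 x:[26/3,50/3] y:[9/2,39/2] z:[12,52] -> hit [12,50/3], descend [5, 13]
    N5 x:[26/3,47/3] y:[9/2,39/2] z:[36,52] -> miss, prune
    N13 x:[34/3,50/3] y:[5,33/2] z:[12,36] -> hit [12,33/2], descend [3, 14]
      N3 x:[12,50/3] y:[6,33/2] z:[30,36] -> miss, prune
      N14 x:[34/3,15] y:[5,10] z:[12,26] -> miss, prune
  N7 x:[49/3,70/3] y:[4,51/2] z:[13,52] -> hit [49/3,70/3], descend [8, 9]
    N8 x:[50/3,64/3] y:[4,25/2] z:[13,51] -> miss, prune
    N9 x:[49/3,70/3] y:[13,51/2] z:[19,52] -> hit [19,70/3], descend [2, 11]
      N2 x:[49/3,70/3] y:[13,51/2] z:[21,52] -> hit [21,70/3] leaf, test {P2(miss), P4(miss), P6@t=45/2}
      N11 x:[49/3,68/3] y:[31/2,22] z:[19,25] -> hit [19,22] leaf, test {P7(miss), P14(miss), P15@t=22}

Summary -> nodes [0, 1, 5, 13, 3, 14, 7, 8, 9, 2, 11]; box-tests=11; leaf-entries=2; first=P15

== RESULT ==
[0, 1, 5, 13, 3, 14, 7, 8, 9, 2, 11]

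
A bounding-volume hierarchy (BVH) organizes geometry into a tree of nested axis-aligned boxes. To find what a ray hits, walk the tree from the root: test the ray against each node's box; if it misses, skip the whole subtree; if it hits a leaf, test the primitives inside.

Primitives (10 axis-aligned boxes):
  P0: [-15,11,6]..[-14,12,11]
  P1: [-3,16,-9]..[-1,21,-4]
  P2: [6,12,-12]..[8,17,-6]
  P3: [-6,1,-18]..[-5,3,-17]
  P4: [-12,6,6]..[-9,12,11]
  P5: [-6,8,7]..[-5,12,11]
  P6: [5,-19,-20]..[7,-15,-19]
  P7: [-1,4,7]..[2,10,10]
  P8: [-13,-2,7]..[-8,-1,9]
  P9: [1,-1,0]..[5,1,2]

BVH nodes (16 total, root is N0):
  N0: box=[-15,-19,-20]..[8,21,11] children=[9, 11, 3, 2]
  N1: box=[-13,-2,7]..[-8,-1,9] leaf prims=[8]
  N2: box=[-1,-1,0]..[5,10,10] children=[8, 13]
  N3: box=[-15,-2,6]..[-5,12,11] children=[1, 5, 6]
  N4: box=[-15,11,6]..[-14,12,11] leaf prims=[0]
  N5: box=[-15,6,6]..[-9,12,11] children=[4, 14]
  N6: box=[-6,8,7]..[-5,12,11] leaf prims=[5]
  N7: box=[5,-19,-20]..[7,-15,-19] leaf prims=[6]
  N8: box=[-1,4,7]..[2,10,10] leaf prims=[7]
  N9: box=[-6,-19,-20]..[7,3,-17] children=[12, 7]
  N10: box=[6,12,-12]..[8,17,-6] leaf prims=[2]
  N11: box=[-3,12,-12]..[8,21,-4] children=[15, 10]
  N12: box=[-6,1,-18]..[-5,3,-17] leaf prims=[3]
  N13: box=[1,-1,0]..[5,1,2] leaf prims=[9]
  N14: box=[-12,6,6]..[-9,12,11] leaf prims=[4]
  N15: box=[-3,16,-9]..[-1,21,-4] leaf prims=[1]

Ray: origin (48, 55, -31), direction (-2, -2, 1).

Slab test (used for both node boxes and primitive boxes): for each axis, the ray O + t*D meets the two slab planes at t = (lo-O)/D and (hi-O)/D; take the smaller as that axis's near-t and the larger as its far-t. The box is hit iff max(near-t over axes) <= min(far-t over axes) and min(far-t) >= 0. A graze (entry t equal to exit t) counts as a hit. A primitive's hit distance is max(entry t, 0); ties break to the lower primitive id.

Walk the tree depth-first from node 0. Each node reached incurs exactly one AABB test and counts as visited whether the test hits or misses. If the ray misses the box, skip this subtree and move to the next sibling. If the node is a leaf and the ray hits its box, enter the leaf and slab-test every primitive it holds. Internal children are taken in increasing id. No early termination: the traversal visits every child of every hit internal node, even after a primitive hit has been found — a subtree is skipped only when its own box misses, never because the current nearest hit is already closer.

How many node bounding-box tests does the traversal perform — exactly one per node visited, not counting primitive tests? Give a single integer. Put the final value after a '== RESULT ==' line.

Walk:
N0 x:[20,63/2] y:[17,37] z:[11,42] -> hit [20,63/2], descend [2, 3, 9, 11]
  N2 x:[43/2,49/2] y:[45/2,28] z:[31,41] -> miss, prune
  N3 x:[53/2,63/2] y:[43/2,57/2] z:[37,42] -> miss, prune
  N9 x:[41/2,27] y:[26,37] z:[11,14] -> miss, prune
  N11 x:[20,51/2] y:[17,43/2] z:[19,27] -> hit [20,43/2], descend [10, 15]
    N10 x:[20,21] y:[19,43/2] z:[19,25] -> hit [20,21] leaf, test {P2@t=20}
    N15 x:[49/2,51/2] y:[17,39/2] z:[22,27] -> miss, prune

order=[0, 2, 3, 9, 11, 10, 15]  |boxes|=7  |leaves|=1  hit=P2

== RESULT ==
7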